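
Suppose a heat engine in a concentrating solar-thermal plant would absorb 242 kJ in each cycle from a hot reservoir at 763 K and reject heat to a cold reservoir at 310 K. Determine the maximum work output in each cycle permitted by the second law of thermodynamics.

W_max ≈ 144 kJ

No engine can exceed the Carnot limit: η_max = 1 − T_C/T_H = 1 − 310.00/763.00 = 0.5937.
W_max = η_max · Q_H = 0.5937 × 242 = 144 kJ.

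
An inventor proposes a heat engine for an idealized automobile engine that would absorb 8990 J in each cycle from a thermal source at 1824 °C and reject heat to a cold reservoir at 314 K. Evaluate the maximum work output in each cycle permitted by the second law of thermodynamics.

T_H = 1824 °C → 1824 + 273.15 = 2097.15 K.
The upper bound on efficiency is η_max = 1 − T_C/T_H = 1 − 314.00/2097.15 = 0.8503.
W_max = η_max · Q_H = 0.8503 × 8990 = 7644 J.

W_max ≈ 7644 J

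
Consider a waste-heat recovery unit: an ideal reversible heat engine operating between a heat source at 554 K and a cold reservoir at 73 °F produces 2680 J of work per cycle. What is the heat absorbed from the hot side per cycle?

Q_H ≈ 5753 J

T_C = 73 °F → (73 − 32) × 5/9 = 22.78 °C = 295.93 K.
The Carnot efficiency is η = 1 − T_C/T_H = 1 − 295.93/554.00 = 0.4658.
Q_H = W/η = 2680/0.4658 = 5753 J.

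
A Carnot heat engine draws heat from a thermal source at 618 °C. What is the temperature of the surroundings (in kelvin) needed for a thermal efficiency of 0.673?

T_C ≈ 291 K

T_H = 618 °C → 618 + 273.15 = 891.15 K.
From η = 1 − T_C/T_H, T_C = T_H·(1 − η) = 891.15 × (1 − 0.673) = 291 K.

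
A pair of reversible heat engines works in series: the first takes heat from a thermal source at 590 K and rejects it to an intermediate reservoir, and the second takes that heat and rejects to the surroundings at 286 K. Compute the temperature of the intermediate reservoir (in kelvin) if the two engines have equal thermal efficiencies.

T_m ≈ 411 K

Equal efficiencies require 1 − T_m/T_H = 1 − T_C/T_m, i.e. T_m/T_H = T_C/T_m, so T_m = √(T_H·T_C) = √(590.00 × 286.00) = 411 K.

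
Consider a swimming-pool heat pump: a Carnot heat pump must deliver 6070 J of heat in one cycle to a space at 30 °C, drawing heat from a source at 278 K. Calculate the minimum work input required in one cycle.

T_H = 30 °C → 30 + 273.15 = 303.15 K.
The Carnot heat-pump COP is COP_HP = T_H/(T_H − T_C) = 303.15/25.15 = 12.0537.
W = Q_H/COP_HP = 6070/12.0537 = 504 J.

W_in ≈ 504 J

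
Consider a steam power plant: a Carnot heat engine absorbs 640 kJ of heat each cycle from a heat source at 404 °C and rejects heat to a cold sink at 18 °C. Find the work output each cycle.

T_H = 404 °C → 404 + 273.15 = 677.15 K.
T_C = 18 °C → 18 + 273.15 = 291.15 K.
The Carnot efficiency is η = 1 − T_C/T_H = 1 − 291.15/677.15 = 0.5700.
W = η·Q_H = 0.5700 × 640 = 365 kJ.

W ≈ 365 kJ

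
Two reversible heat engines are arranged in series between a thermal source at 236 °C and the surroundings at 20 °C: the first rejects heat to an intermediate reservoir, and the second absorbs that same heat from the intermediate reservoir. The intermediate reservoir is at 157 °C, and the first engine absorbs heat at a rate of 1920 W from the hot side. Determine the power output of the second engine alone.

T_H = 236 °C → 236 + 273.15 = 509.15 K.
T_C = 20 °C → 20 + 273.15 = 293.15 K.
T_m = 157 °C → 157 + 273.15 = 430.15 K.
Heat entering the second stage: Q_m = Q_H·(T_m/T_H) = 1920 × 430.15/509.15 = 1620 W.
Second-stage efficiency η₂ = 1 − T_C/T_m = 1 − 293.15/430.15 = 0.3185, so W₂ = η₂·Q_m = 517 W.

Ẇ₂ ≈ 517 W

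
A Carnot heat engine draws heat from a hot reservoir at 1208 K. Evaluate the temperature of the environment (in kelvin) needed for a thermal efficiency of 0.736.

T_C ≈ 318.9 K

From η = 1 − T_C/T_H, T_C = T_H·(1 − η) = 1208.00 × (1 − 0.736) = 318.9 K.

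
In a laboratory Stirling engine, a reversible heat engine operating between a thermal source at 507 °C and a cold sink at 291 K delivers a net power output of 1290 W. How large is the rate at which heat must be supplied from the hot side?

Q̇_H ≈ 2060 W

T_H = 507 °C → 507 + 273.15 = 780.15 K.
For a reversible engine, η = 1 − T_C/T_H = 1 − 291.00/780.15 = 0.6270.
Q_H = W/η = 1290/0.6270 = 2060 W.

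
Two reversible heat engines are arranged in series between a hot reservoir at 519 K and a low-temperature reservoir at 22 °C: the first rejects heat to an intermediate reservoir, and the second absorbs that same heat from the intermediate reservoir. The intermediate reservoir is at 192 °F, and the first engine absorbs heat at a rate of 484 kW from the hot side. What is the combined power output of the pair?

T_C = 22 °C → 22 + 273.15 = 295.15 K.
Two reversible stages in series are equivalent to a single Carnot engine between T_H and T_C, so η_total = 1 − T_C/T_H = 1 − 295.15/519.00 = 0.4313.
W_total = η_total · Q_H = 0.4313 × 484 = 208.8 kW.

Ẇ_total ≈ 208.8 kW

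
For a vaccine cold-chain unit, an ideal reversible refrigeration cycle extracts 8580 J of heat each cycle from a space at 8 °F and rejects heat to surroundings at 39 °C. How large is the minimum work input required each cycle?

T_H = 39 °C → 39 + 273.15 = 312.15 K.
T_C = 8 °F → (8 − 32) × 5/9 = -13.33 °C = 259.82 K.
The reversible coefficient of performance is COP_R = T_C/(T_H − T_C) = 259.82/52.33 = 4.9646.
W = Q_C/COP_R = 8580/4.9646 = 1730 J.

W_in ≈ 1730 J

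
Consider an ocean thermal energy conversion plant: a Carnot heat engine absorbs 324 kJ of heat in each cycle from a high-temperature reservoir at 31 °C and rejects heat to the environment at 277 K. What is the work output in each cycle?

W ≈ 28.92 kJ

T_H = 31 °C → 31 + 273.15 = 304.15 K.
η_rev = 1 − T_C/T_H = 1 − 277.00/304.15 = 0.0893.
W = η·Q_H = 0.0893 × 324 = 28.92 kJ.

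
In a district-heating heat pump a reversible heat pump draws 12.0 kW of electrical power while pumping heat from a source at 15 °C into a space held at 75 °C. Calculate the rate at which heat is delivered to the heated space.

T_H = 75 °C → 75 + 273.15 = 348.15 K.
T_C = 15 °C → 15 + 273.15 = 288.15 K.
For a reversible heat pump, COP_HP = T_H/(T_H − T_C) = 348.15/60.00 = 5.8025.
Q_H = COP_HP · W = 5.8025 × 12.0 = 69.63 kW.

Q̇_H ≈ 69.63 kW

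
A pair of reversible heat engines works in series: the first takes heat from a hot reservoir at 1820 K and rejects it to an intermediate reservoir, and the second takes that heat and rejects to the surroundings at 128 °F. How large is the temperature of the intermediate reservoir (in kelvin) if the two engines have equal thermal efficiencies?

T_m ≈ 770.8 K

T_C = 128 °F → (128 − 32) × 5/9 = 53.33 °C = 326.48 K.
Equal efficiencies require 1 − T_m/T_H = 1 − T_C/T_m, i.e. T_m/T_H = T_C/T_m, so T_m = √(T_H·T_C) = √(1820.00 × 326.48) = 770.8 K.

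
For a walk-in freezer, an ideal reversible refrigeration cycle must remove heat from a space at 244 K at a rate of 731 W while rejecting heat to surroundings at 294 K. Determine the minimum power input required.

The reversible coefficient of performance is COP_R = T_C/(T_H − T_C) = 244.00/50.00 = 4.8800.
W = Q_C/COP_R = 731/4.8800 = 149.8 W.

Ẇ_in ≈ 149.8 W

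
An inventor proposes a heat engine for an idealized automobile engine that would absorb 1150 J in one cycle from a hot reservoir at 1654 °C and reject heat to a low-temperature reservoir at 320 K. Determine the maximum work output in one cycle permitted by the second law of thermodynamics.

T_H = 1654 °C → 1654 + 273.15 = 1927.15 K.
The upper bound on efficiency is η_max = 1 − T_C/T_H = 1 − 320.00/1927.15 = 0.8340.
W_max = η_max · Q_H = 0.8340 × 1150 = 959.0 J.

W_max ≈ 959.0 J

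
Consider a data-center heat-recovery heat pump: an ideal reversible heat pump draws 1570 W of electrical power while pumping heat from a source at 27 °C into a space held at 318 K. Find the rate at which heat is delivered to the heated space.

Q̇_H ≈ 28000 W

T_C = 27 °C → 27 + 273.15 = 300.15 K.
For a reversible heat pump, COP_HP = T_H/(T_H − T_C) = 318.00/17.85 = 17.8151.
Q_H = COP_HP · W = 17.8151 × 1570 = 28000 W.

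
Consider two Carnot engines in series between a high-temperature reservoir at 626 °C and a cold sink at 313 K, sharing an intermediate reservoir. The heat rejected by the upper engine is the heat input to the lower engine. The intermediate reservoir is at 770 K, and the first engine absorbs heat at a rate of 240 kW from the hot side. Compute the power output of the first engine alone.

Ẇ₁ ≈ 34.5 kW

T_H = 626 °C → 626 + 273.15 = 899.15 K.
First-stage efficiency η₁ = 1 − T_m/T_H = 1 − 770.00/899.15 = 0.1436.
W₁ = η₁·Q_H = 0.1436 × 240 = 34.5 kW.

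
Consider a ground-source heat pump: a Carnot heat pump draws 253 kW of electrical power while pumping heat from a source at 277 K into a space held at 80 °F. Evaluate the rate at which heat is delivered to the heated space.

T_H = 80 °F → (80 − 32) × 5/9 = 26.67 °C = 299.82 K.
For a reversible heat pump, COP_HP = T_H/(T_H − T_C) = 299.82/22.82 = 13.1402.
Q_H = COP_HP · W = 13.1402 × 253 = 3320 kW.

Q̇_H ≈ 3320 kW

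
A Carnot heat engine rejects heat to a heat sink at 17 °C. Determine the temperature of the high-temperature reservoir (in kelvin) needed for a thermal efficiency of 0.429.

T_C = 17 °C → 17 + 273.15 = 290.15 K.
From η = 1 − T_C/T_H, solving for T_H gives T_H = T_C/(1 − η) = 290.15/(1 − 0.429) = 508 K.

T_H ≈ 508 K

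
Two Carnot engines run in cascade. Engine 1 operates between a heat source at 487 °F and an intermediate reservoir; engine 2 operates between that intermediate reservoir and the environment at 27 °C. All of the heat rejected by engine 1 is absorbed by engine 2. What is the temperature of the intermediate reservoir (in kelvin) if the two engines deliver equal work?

T_H = 487 °F → (487 − 32) × 5/9 = 252.78 °C = 525.93 K.
T_C = 27 °C → 27 + 273.15 = 300.15 K.
For reversible stages Q_m = Q_H·(T_m/T_H). Setting W₁ = Q_H(1 − T_m/T_H) equal to W₂ = Q_m(1 − T_C/T_m) = Q_H·(T_m − T_C)/T_H gives T_H − T_m = T_m − T_C, so T_m = (T_H + T_C)/2 = (525.93 + 300.15)/2 = 413 K.

T_m ≈ 413 K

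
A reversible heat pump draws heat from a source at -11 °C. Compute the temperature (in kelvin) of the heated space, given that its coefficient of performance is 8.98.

T_H ≈ 295.0 K

T_C = -11 °C → -11 + 273.15 = 262.15 K.
COP_HP = T_H/(T_H − T_C) ⇒ T_H = T_C·COP_HP/(COP_HP − 1) = 262.15 × 8.98/(8.98 − 1) = 295.0 K.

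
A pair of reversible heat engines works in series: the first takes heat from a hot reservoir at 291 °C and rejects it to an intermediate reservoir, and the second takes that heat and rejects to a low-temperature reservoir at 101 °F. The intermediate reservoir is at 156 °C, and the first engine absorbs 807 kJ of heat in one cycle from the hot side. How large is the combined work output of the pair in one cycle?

T_H = 291 °C → 291 + 273.15 = 564.15 K.
T_C = 101 °F → (101 − 32) × 5/9 = 38.33 °C = 311.48 K.
Two reversible stages in series are equivalent to a single Carnot engine between T_H and T_C, so η_total = 1 − T_C/T_H = 1 − 311.48/564.15 = 0.4479.
W_total = η_total · Q_H = 0.4479 × 807 = 361 kJ.

W_total ≈ 361 kJ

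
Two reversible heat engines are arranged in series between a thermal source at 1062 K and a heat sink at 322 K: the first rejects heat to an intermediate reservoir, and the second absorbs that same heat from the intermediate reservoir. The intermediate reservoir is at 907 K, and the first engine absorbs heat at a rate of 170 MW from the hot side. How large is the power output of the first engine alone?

Ẇ₁ ≈ 24.81 MW

First-stage efficiency η₁ = 1 − T_m/T_H = 1 − 907.00/1062.00 = 0.1460.
W₁ = η₁·Q_H = 0.1460 × 170 = 24.81 MW.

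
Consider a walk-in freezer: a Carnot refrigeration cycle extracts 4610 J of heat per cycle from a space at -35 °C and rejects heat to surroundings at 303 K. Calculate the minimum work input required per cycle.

T_C = -35 °C → -35 + 273.15 = 238.15 K.
The reversible coefficient of performance is COP_R = T_C/(T_H − T_C) = 238.15/64.85 = 3.6723.
W = Q_C/COP_R = 4610/3.6723 = 1260 J.

W_in ≈ 1260 J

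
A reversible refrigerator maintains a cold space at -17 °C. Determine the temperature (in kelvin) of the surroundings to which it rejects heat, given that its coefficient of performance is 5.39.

T_H ≈ 303.7 K

T_C = -17 °C → -17 + 273.15 = 256.15 K.
COP_R = T_C/(T_H − T_C) ⇒ T_H = T_C·(1 + 1/COP_R) = 256.15 × (1 + 1/5.39) = 303.7 K.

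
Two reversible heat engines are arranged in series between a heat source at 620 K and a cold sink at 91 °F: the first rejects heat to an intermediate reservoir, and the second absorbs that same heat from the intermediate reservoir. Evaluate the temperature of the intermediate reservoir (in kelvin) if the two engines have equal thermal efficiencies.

T_C = 91 °F → (91 − 32) × 5/9 = 32.78 °C = 305.93 K.
Equal efficiencies require 1 − T_m/T_H = 1 − T_C/T_m, i.e. T_m/T_H = T_C/T_m, so T_m = √(T_H·T_C) = √(620.00 × 305.93) = 435.5 K.

T_m ≈ 435.5 K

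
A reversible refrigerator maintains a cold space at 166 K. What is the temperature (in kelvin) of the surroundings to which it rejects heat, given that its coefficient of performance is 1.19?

T_H ≈ 305.5 K

COP_R = T_C/(T_H − T_C) ⇒ T_H = T_C·(1 + 1/COP_R) = 166.00 × (1 + 1/1.19) = 305.5 K.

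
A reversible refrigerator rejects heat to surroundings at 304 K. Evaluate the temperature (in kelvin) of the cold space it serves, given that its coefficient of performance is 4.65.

COP_R = T_C/(T_H − T_C) ⇒ T_C = T_H·COP_R/(1 + COP_R) = 304.00 × 4.65/(1 + 4.65) = 250.2 K.

T_C ≈ 250.2 K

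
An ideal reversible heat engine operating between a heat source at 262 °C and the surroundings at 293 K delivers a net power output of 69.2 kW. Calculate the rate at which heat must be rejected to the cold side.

Q̇_C ≈ 83.7 kW

T_H = 262 °C → 262 + 273.15 = 535.15 K.
Since the cycle is reversible, η = 1 − T_C/T_H = 1 − 293.00/535.15 = 0.4525.
Since Q_C/Q_H = T_C/T_H and Q_H = W/η, Q_C = W·T_C/(T_H − T_C) = 69.2 × 293.00/242.15 = 83.7 kW.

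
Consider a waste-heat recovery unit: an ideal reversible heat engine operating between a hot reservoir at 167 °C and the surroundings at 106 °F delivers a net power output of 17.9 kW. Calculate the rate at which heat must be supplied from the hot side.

Q̇_H ≈ 62.6 kW

T_H = 167 °C → 167 + 273.15 = 440.15 K.
T_C = 106 °F → (106 − 32) × 5/9 = 41.11 °C = 314.26 K.
The Carnot efficiency is η = 1 − T_C/T_H = 1 − 314.26/440.15 = 0.2860.
Q_H = W/η = 17.9/0.2860 = 62.6 kW.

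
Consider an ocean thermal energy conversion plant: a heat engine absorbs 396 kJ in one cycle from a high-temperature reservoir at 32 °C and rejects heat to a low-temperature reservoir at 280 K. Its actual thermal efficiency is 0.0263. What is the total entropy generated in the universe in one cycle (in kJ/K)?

ΔS_univ ≈ 0.0794 kJ/K

T_H = 32 °C → 32 + 273.15 = 305.15 K.
W = η·Q_H = 0.0263 × 396 = 10.41 kJ, so Q_C = Q_H − W = 385.6 kJ.
Reservoir entropy changes: ΔS_H = −Q_H/T_H = −396/305.15 = -1.298 kJ/K and ΔS_C = +Q_C/T_C = 385.6/280.00 = 1.377 kJ/K.
ΔS_univ = −Q_H/T_H + Q_C/T_C = 0.0794 kJ/K (> 0, since η = 0.0263 < η_Carnot = 0.082).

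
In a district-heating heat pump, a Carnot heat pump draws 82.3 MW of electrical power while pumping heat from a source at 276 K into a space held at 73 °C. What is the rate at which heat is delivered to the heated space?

T_H = 73 °C → 73 + 273.15 = 346.15 K.
The Carnot heat-pump COP is COP_HP = T_H/(T_H − T_C) = 346.15/70.15 = 4.9344.
Q_H = COP_HP · W = 4.9344 × 82.3 = 406 MW.

Q̇_H ≈ 406 MW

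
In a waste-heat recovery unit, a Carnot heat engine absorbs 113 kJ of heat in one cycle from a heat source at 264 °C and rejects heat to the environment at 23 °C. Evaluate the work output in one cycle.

W ≈ 50.7 kJ

T_H = 264 °C → 264 + 273.15 = 537.15 K.
T_C = 23 °C → 23 + 273.15 = 296.15 K.
Since the cycle is reversible, η = 1 − T_C/T_H = 1 − 296.15/537.15 = 0.4487.
W = η·Q_H = 0.4487 × 113 = 50.7 kJ.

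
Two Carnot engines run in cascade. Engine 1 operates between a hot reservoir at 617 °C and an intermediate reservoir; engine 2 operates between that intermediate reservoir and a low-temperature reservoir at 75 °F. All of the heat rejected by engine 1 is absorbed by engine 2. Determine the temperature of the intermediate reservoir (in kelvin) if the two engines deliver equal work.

T_m ≈ 594 K

T_H = 617 °C → 617 + 273.15 = 890.15 K.
T_C = 75 °F → (75 − 32) × 5/9 = 23.89 °C = 297.04 K.
For reversible stages Q_m = Q_H·(T_m/T_H). Setting W₁ = Q_H(1 − T_m/T_H) equal to W₂ = Q_m(1 − T_C/T_m) = Q_H·(T_m − T_C)/T_H gives T_H − T_m = T_m − T_C, so T_m = (T_H + T_C)/2 = (890.15 + 297.04)/2 = 594 K.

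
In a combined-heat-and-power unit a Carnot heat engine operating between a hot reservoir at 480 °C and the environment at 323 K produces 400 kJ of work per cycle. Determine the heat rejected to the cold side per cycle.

Q_C ≈ 300.4 kJ

T_H = 480 °C → 480 + 273.15 = 753.15 K.
Carnot efficiency: η = 1 − T_C/T_H = 1 − 323.00/753.15 = 0.5711.
Since Q_C/Q_H = T_C/T_H and Q_H = W/η, Q_C = W·T_C/(T_H − T_C) = 400 × 323.00/430.15 = 300.4 kJ.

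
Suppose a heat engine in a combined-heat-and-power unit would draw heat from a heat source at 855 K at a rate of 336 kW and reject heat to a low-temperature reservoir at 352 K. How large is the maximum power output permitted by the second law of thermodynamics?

No engine can exceed the Carnot limit: η_max = 1 − T_C/T_H = 1 − 352.00/855.00 = 0.5883.
W_max = η_max · Q_H = 0.5883 × 336 = 198 kW.

Ẇ_max ≈ 198 kW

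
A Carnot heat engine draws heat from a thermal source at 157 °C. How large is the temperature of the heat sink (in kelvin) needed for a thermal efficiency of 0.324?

T_H = 157 °C → 157 + 273.15 = 430.15 K.
From η = 1 − T_C/T_H, T_C = T_H·(1 − η) = 430.15 × (1 − 0.324) = 290.8 K.

T_C ≈ 290.8 K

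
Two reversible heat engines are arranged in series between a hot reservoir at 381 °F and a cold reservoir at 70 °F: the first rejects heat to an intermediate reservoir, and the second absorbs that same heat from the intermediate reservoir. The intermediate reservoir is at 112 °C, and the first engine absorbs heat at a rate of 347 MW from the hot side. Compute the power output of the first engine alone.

Ẇ₁ ≈ 60.84 MW

T_H = 381 °F → (381 − 32) × 5/9 = 193.89 °C = 467.04 K.
T_C = 70 °F → (70 − 32) × 5/9 = 21.11 °C = 294.26 K.
T_m = 112 °C → 112 + 273.15 = 385.15 K.
First-stage efficiency η₁ = 1 − T_m/T_H = 1 − 385.15/467.04 = 0.1753.
W₁ = η₁·Q_H = 0.1753 × 347 = 60.84 MW.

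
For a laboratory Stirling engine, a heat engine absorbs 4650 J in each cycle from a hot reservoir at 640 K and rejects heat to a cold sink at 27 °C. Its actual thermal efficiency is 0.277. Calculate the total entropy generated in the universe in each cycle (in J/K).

T_C = 27 °C → 27 + 273.15 = 300.15 K.
W = η·Q_H = 0.277 × 4650 = 1288 J, so Q_C = Q_H − W = 3362 J.
Entropy balance on the reservoirs: −Q_H/T_H = -7.266 J/K, +Q_C/T_C = 11.20 J/K.
ΔS_univ = −Q_H/T_H + Q_C/T_C = 3.94 J/K (> 0, since η = 0.277 < η_Carnot = 0.531).

ΔS_univ ≈ 3.94 J/K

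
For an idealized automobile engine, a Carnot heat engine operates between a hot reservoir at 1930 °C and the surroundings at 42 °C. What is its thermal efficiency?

η ≈ 0.857

T_H = 1930 °C → 1930 + 273.15 = 2203.15 K.
T_C = 42 °C → 42 + 273.15 = 315.15 K.
Carnot efficiency: η = 1 − T_C/T_H = 1 − 315.15/2203.15 = 0.857.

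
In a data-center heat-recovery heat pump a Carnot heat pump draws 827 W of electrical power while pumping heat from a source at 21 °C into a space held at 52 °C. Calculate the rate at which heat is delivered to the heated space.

Q̇_H ≈ 8670 W

T_H = 52 °C → 52 + 273.15 = 325.15 K.
T_C = 21 °C → 21 + 273.15 = 294.15 K.
For a reversible heat pump, COP_HP = T_H/(T_H − T_C) = 325.15/31.00 = 10.4887.
Q_H = COP_HP · W = 10.4887 × 827 = 8670 W.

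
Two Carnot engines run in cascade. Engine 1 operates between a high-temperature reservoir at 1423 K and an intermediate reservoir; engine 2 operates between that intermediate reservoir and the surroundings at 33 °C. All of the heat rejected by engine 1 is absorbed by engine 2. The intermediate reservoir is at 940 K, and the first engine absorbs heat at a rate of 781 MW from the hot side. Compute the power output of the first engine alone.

Ẇ₁ ≈ 265 MW

T_C = 33 °C → 33 + 273.15 = 306.15 K.
First-stage efficiency η₁ = 1 − T_m/T_H = 1 − 940.00/1423.00 = 0.3394.
W₁ = η₁·Q_H = 0.3394 × 781 = 265 MW.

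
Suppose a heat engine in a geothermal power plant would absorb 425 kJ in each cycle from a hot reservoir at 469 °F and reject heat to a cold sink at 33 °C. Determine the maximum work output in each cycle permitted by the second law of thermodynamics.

W_max ≈ 173 kJ

T_H = 469 °F → (469 − 32) × 5/9 = 242.78 °C = 515.93 K.
T_C = 33 °C → 33 + 273.15 = 306.15 K.
By the Carnot theorem, η_max = 1 − T_C/T_H = 1 − 306.15/515.93 = 0.4066.
W_max = η_max · Q_H = 0.4066 × 425 = 173 kJ.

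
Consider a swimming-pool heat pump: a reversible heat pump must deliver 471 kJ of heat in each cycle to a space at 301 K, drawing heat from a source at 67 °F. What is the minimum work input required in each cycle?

T_C = 67 °F → (67 − 32) × 5/9 = 19.44 °C = 292.59 K.
The Carnot heat-pump COP is COP_HP = T_H/(T_H − T_C) = 301.00/8.41 = 35.8096.
W = Q_H/COP_HP = 471/35.8096 = 13.15 kJ.

W_in ≈ 13.15 kJ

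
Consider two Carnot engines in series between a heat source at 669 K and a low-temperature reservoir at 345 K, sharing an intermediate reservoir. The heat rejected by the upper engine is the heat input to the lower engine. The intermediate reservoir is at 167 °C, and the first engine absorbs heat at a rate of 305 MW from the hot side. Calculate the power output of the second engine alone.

T_m = 167 °C → 167 + 273.15 = 440.15 K.
Heat entering the second stage: Q_m = Q_H·(T_m/T_H) = 305 × 440.15/669.00 = 200.7 MW.
Second-stage efficiency η₂ = 1 − T_C/T_m = 1 − 345.00/440.15 = 0.2162, so W₂ = η₂·Q_m = 43.38 MW.

Ẇ₂ ≈ 43.38 MW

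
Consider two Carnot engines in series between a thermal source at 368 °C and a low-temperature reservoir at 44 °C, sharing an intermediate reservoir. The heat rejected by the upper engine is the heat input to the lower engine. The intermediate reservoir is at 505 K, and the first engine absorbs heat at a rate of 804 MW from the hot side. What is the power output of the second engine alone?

T_H = 368 °C → 368 + 273.15 = 641.15 K.
T_C = 44 °C → 44 + 273.15 = 317.15 K.
Heat entering the second stage: Q_m = Q_H·(T_m/T_H) = 804 × 505.00/641.15 = 633 MW.
Second-stage efficiency η₂ = 1 − T_C/T_m = 1 − 317.15/505.00 = 0.3720, so W₂ = η₂·Q_m = 236 MW.

Ẇ₂ ≈ 236 MW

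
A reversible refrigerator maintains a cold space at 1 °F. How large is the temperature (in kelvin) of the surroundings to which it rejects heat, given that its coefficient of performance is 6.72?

T_H ≈ 294 K

T_C = 1 °F → (1 − 32) × 5/9 = -17.22 °C = 255.93 K.
COP_R = T_C/(T_H − T_C) ⇒ T_H = T_C·(1 + 1/COP_R) = 255.93 × (1 + 1/6.72) = 294 K.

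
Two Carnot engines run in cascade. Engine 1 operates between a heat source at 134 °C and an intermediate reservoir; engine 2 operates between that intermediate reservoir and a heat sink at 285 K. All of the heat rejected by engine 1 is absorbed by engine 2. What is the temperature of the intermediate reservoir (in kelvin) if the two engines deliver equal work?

T_m ≈ 346.1 K

T_H = 134 °C → 134 + 273.15 = 407.15 K.
For reversible stages Q_m = Q_H·(T_m/T_H). Setting W₁ = Q_H(1 − T_m/T_H) equal to W₂ = Q_m(1 − T_C/T_m) = Q_H·(T_m − T_C)/T_H gives T_H − T_m = T_m − T_C, so T_m = (T_H + T_C)/2 = (407.15 + 285.00)/2 = 346.1 K.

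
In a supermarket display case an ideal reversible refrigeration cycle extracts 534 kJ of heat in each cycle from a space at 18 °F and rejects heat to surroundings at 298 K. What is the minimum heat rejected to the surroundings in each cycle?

Q_H ≈ 599.7 kJ

T_C = 18 °F → (18 − 32) × 5/9 = -7.78 °C = 265.37 K.
For a reversible cycle Q_H/Q_C = T_H/T_C, so Q_H = Q_C·T_H/T_C = 534 × 298.00/265.37 = 599.7 kJ.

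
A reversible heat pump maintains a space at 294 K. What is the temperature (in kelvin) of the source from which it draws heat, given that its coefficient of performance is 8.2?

COP_HP = T_H/(T_H − T_C) ⇒ T_C = T_H·(COP_HP − 1)/COP_HP = 294.00 × (8.2 − 1)/8.2 = 258.1 K.

T_C ≈ 258.1 K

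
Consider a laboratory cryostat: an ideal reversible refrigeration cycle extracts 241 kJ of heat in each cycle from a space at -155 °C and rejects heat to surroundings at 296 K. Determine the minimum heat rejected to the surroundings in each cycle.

T_C = -155 °C → -155 + 273.15 = 118.15 K.
For a reversible cycle Q_H/Q_C = T_H/T_C, so Q_H = Q_C·T_H/T_C = 241 × 296.00/118.15 = 603.8 kJ.

Q_H ≈ 603.8 kJ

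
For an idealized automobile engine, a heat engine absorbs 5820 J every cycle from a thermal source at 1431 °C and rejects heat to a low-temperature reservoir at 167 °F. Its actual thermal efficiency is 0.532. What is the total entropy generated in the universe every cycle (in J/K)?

ΔS_univ ≈ 4.41 J/K

T_H = 1431 °C → 1431 + 273.15 = 1704.15 K.
T_C = 167 °F → (167 − 32) × 5/9 = 75.00 °C = 348.15 K.
W = η·Q_H = 0.532 × 5820 = 3096 J, so Q_C = Q_H − W = 2724 J.
The hot reservoir loses entropy Q_H/T_H = 5820/1704.15 = 3.415 J/K; the cold reservoir gains Q_C/T_C = 2724/348.15 = 7.824 J/K.
ΔS_univ = −Q_H/T_H + Q_C/T_C = 4.41 J/K (> 0, since η = 0.532 < η_Carnot = 0.796).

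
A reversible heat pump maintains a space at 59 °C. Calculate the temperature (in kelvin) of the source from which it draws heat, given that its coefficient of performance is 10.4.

T_H = 59 °C → 59 + 273.15 = 332.15 K.
COP_HP = T_H/(T_H − T_C) ⇒ T_C = T_H·(COP_HP − 1)/COP_HP = 332.15 × (10.4 − 1)/10.4 = 300 K.

T_C ≈ 300 K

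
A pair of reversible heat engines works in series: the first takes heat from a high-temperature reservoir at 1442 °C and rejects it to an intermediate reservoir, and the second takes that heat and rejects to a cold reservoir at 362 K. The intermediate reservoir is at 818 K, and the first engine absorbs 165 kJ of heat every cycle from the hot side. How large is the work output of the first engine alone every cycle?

W₁ ≈ 86.3 kJ

T_H = 1442 °C → 1442 + 273.15 = 1715.15 K.
First-stage efficiency η₁ = 1 − T_m/T_H = 1 − 818.00/1715.15 = 0.5231.
W₁ = η₁·Q_H = 0.5231 × 165 = 86.3 kJ.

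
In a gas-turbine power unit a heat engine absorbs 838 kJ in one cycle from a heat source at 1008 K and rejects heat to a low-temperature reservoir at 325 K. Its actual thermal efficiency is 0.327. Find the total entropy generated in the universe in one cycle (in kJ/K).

W = η·Q_H = 0.327 × 838 = 274.0 kJ, so Q_C = Q_H − W = 564.0 kJ.
Entropy balance on the reservoirs: −Q_H/T_H = -0.8313 kJ/K, +Q_C/T_C = 1.735 kJ/K.
ΔS_univ = −Q_H/T_H + Q_C/T_C = 0.9040 kJ/K (> 0, since η = 0.327 < η_Carnot = 0.678).

ΔS_univ ≈ 0.9040 kJ/K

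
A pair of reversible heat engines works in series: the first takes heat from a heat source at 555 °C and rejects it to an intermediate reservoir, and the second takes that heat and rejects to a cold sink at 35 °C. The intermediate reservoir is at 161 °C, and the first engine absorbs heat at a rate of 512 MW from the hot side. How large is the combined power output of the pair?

T_H = 555 °C → 555 + 273.15 = 828.15 K.
T_C = 35 °C → 35 + 273.15 = 308.15 K.
Two reversible stages in series are equivalent to a single Carnot engine between T_H and T_C, so η_total = 1 − T_C/T_H = 1 − 308.15/828.15 = 0.6279.
W_total = η_total · Q_H = 0.6279 × 512 = 321 MW.

Ẇ_total ≈ 321 MW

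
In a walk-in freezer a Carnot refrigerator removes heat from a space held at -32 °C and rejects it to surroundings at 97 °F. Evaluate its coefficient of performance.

COP_R ≈ 3.54

T_H = 97 °F → (97 − 32) × 5/9 = 36.11 °C = 309.26 K.
T_C = -32 °C → -32 + 273.15 = 241.15 K.
The reversible coefficient of performance is COP_R = T_C/(T_H − T_C) = 241.15/(309.26 − 241.15) = 3.54.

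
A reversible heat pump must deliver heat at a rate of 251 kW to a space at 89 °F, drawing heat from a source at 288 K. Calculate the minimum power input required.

T_H = 89 °F → (89 − 32) × 5/9 = 31.67 °C = 304.82 K.
The Carnot heat-pump COP is COP_HP = T_H/(T_H − T_C) = 304.82/16.82 = 18.1259.
W = Q_H/COP_HP = 251/18.1259 = 13.85 kW.

Ẇ_in ≈ 13.85 kW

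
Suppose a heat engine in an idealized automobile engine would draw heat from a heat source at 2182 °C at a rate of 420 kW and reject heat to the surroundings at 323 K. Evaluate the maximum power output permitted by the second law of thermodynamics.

T_H = 2182 °C → 2182 + 273.15 = 2455.15 K.
By the Carnot theorem, η_max = 1 − T_C/T_H = 1 − 323.00/2455.15 = 0.8684.
W_max = η_max · Q_H = 0.8684 × 420 = 364.7 kW.

Ẇ_max ≈ 364.7 kW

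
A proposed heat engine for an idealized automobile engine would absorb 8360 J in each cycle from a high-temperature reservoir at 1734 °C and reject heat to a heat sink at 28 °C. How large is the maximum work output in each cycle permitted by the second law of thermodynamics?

T_H = 1734 °C → 1734 + 273.15 = 2007.15 K.
T_C = 28 °C → 28 + 273.15 = 301.15 K.
By the Carnot theorem, η_max = 1 − T_C/T_H = 1 − 301.15/2007.15 = 0.8500.
W_max = η_max · Q_H = 0.8500 × 8360 = 7110 J.

W_max ≈ 7110 J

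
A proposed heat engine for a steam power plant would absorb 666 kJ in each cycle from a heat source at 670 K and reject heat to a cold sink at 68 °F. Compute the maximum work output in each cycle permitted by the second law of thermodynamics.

W_max ≈ 374.6 kJ

T_C = 68 °F → (68 − 32) × 5/9 = 20.00 °C = 293.15 K.
By the Carnot theorem, η_max = 1 − T_C/T_H = 1 − 293.15/670.00 = 0.5625.
W_max = η_max · Q_H = 0.5625 × 666 = 374.6 kJ.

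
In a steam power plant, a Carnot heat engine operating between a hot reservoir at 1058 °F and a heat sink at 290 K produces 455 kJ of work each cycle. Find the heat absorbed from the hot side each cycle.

T_H = 1058 °F → (1058 − 32) × 5/9 = 570.00 °C = 843.15 K.
η_rev = 1 − T_C/T_H = 1 − 290.00/843.15 = 0.6561.
Q_H = W/η = 455/0.6561 = 694 kJ.

Q_H ≈ 694 kJ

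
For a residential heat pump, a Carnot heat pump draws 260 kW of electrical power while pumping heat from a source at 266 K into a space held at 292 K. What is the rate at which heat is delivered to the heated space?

Q̇_H ≈ 2920 kW

Reversible heating COP: COP_HP = T_H/(T_H − T_C) = 292.00/26.00 = 11.2308.
Q_H = COP_HP · W = 11.2308 × 260 = 2920 kW.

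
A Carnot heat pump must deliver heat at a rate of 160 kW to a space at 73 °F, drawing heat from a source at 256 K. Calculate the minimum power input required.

T_H = 73 °F → (73 − 32) × 5/9 = 22.78 °C = 295.93 K.
The Carnot heat-pump COP is COP_HP = T_H/(T_H − T_C) = 295.93/39.93 = 7.4116.
W = Q_H/COP_HP = 160/7.4116 = 21.6 kW.

Ẇ_in ≈ 21.6 kW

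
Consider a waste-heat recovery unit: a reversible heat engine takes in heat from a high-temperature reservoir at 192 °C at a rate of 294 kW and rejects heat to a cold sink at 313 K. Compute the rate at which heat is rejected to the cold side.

Q̇_C ≈ 197.8 kW

T_H = 192 °C → 192 + 273.15 = 465.15 K.
Since the cycle is reversible, η = 1 − T_C/T_H = 1 − 313.00/465.15 = 0.3271.
For a reversible cycle Q_C/Q_H = T_C/T_H, so Q_C = 294 × 313.00/465.15 = 197.8 kW.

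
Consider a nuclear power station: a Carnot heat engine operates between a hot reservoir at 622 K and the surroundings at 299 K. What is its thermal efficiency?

Since the cycle is reversible, η = 1 − T_C/T_H = 1 − 299.00/622.00 = 0.5193.

η ≈ 0.5193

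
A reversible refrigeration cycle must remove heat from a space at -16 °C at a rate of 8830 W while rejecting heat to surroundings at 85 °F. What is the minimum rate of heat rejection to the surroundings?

Q̇_H ≈ 10400 W

T_H = 85 °F → (85 − 32) × 5/9 = 29.44 °C = 302.59 K.
T_C = -16 °C → -16 + 273.15 = 257.15 K.
For a reversible cycle Q_H/Q_C = T_H/T_C, so Q_H = Q_C·T_H/T_C = 8830 × 302.59/257.15 = 10400 W.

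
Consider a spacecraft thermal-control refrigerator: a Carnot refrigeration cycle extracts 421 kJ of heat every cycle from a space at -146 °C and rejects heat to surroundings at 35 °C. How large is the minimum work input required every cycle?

W_in ≈ 599 kJ

T_H = 35 °C → 35 + 273.15 = 308.15 K.
T_C = -146 °C → -146 + 273.15 = 127.15 K.
Carnot COP: COP_R = T_C/(T_H − T_C) = 127.15/181.00 = 0.7025.
W = Q_C/COP_R = 421/0.7025 = 599 kJ.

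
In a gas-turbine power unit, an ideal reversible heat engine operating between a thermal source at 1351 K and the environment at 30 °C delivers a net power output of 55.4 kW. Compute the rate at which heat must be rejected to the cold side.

T_C = 30 °C → 30 + 273.15 = 303.15 K.
For a reversible engine, η = 1 − T_C/T_H = 1 − 303.15/1351.00 = 0.7756.
Since Q_C/Q_H = T_C/T_H and Q_H = W/η, Q_C = W·T_C/(T_H − T_C) = 55.4 × 303.15/1047.85 = 16.0 kW.

Q̇_C ≈ 16.0 kW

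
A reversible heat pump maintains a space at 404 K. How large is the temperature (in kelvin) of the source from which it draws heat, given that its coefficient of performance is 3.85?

COP_HP = T_H/(T_H − T_C) ⇒ T_C = T_H·(COP_HP − 1)/COP_HP = 404.00 × (3.85 − 1)/3.85 = 299 K.

T_C ≈ 299 K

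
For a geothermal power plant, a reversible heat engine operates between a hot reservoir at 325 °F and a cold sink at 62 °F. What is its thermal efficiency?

η ≈ 0.3352

T_H = 325 °F → (325 − 32) × 5/9 = 162.78 °C = 435.93 K.
T_C = 62 °F → (62 − 32) × 5/9 = 16.67 °C = 289.82 K.
For a reversible engine, η = 1 − T_C/T_H = 1 − 289.82/435.93 = 0.3352.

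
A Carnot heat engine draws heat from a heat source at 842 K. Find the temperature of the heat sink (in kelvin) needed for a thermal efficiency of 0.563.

From η = 1 − T_C/T_H, T_C = T_H·(1 − η) = 842.00 × (1 − 0.563) = 368 K.

T_C ≈ 368 K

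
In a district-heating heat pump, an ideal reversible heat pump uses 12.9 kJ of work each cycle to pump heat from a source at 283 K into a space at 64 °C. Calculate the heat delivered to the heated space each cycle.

T_H = 64 °C → 64 + 273.15 = 337.15 K.
Reversible heating COP: COP_HP = T_H/(T_H − T_C) = 337.15/54.15 = 6.2262.
Q_H = COP_HP · W = 6.2262 × 12.9 = 80.32 kJ.

Q_H ≈ 80.32 kJ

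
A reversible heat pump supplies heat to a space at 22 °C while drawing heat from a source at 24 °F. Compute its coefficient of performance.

T_H = 22 °C → 22 + 273.15 = 295.15 K.
T_C = 24 °F → (24 − 32) × 5/9 = -4.44 °C = 268.71 K.
The Carnot heat-pump COP is COP_HP = T_H/(T_H − T_C) = 295.15/(295.15 − 268.71) = 11.2.

COP_HP ≈ 11.2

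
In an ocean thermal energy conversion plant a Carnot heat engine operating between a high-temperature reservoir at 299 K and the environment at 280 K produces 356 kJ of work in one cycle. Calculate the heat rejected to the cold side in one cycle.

For a reversible engine, η = 1 − T_C/T_H = 1 − 280.00/299.00 = 0.0635.
Since Q_C/Q_H = T_C/T_H and Q_H = W/η, Q_C = W·T_C/(T_H − T_C) = 356 × 280.00/19.00 = 5250 kJ.

Q_C ≈ 5250 kJ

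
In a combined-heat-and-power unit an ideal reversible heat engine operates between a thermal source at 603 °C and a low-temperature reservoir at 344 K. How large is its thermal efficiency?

η ≈ 0.6074

T_H = 603 °C → 603 + 273.15 = 876.15 K.
For a reversible engine, η = 1 − T_C/T_H = 1 − 344.00/876.15 = 0.6074.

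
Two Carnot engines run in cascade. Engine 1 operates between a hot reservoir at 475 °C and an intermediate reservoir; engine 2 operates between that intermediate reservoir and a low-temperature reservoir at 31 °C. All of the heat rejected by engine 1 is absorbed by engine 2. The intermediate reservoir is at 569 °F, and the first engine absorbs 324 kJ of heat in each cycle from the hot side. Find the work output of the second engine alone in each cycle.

W₂ ≈ 116 kJ

T_H = 475 °C → 475 + 273.15 = 748.15 K.
T_C = 31 °C → 31 + 273.15 = 304.15 K.
T_m = 569 °F → (569 − 32) × 5/9 = 298.33 °C = 571.48 K.
Heat entering the second stage: Q_m = Q_H·(T_m/T_H) = 324 × 571.48/748.15 = 247 kJ.
Second-stage efficiency η₂ = 1 − T_C/T_m = 1 − 304.15/571.48 = 0.4678, so W₂ = η₂·Q_m = 116 kJ.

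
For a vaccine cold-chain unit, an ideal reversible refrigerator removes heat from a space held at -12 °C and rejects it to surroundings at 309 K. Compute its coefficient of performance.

T_C = -12 °C → -12 + 273.15 = 261.15 K.
For a reversible refrigerator, COP_R = T_C/(T_H − T_C) = 261.15/(309.00 − 261.15) = 5.458.

COP_R ≈ 5.458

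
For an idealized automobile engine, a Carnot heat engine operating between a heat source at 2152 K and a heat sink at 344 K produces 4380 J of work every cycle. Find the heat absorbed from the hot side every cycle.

η_rev = 1 − T_C/T_H = 1 − 344.00/2152.00 = 0.8401.
Q_H = W/η = 4380/0.8401 = 5210 J.

Q_H ≈ 5210 J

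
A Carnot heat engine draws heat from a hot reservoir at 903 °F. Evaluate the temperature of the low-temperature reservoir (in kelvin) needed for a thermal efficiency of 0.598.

T_H = 903 °F → (903 − 32) × 5/9 = 483.89 °C = 757.04 K.
From η = 1 − T_C/T_H, T_C = T_H·(1 − η) = 757.04 × (1 − 0.598) = 304 K.

T_C ≈ 304 K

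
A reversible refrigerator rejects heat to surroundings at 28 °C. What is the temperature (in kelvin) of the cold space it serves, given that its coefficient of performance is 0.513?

T_H = 28 °C → 28 + 273.15 = 301.15 K.
COP_R = T_C/(T_H − T_C) ⇒ T_C = T_H·COP_R/(1 + COP_R) = 301.15 × 0.513/(1 + 0.513) = 102 K.

T_C ≈ 102 K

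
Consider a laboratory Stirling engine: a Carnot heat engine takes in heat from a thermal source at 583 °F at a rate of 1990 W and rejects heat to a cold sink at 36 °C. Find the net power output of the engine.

T_H = 583 °F → (583 − 32) × 5/9 = 306.11 °C = 579.26 K.
T_C = 36 °C → 36 + 273.15 = 309.15 K.
η_rev = 1 − T_C/T_H = 1 − 309.15/579.26 = 0.4663.
W = η·Q_H = 0.4663 × 1990 = 928 W.

Ẇ ≈ 928 W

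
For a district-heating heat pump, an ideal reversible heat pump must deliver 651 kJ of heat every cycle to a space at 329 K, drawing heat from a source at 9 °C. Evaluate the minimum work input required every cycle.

W_in ≈ 92.7 kJ

T_C = 9 °C → 9 + 273.15 = 282.15 K.
For a reversible heat pump, COP_HP = T_H/(T_H − T_C) = 329.00/46.85 = 7.0224.
W = Q_H/COP_HP = 651/7.0224 = 92.7 kJ.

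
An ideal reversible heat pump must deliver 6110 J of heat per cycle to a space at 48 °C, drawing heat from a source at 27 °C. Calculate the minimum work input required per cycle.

T_H = 48 °C → 48 + 273.15 = 321.15 K.
T_C = 27 °C → 27 + 273.15 = 300.15 K.
The Carnot heat-pump COP is COP_HP = T_H/(T_H − T_C) = 321.15/21.00 = 15.2929.
W = Q_H/COP_HP = 6110/15.2929 = 399.5 J.

W_in ≈ 399.5 J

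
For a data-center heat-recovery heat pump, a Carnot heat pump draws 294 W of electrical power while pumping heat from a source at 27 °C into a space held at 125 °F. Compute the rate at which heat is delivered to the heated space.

T_H = 125 °F → (125 − 32) × 5/9 = 51.67 °C = 324.82 K.
T_C = 27 °C → 27 + 273.15 = 300.15 K.
Reversible heating COP: COP_HP = T_H/(T_H − T_C) = 324.82/24.67 = 13.1682.
Q_H = COP_HP · W = 13.1682 × 294 = 3870 W.

Q̇_H ≈ 3870 W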